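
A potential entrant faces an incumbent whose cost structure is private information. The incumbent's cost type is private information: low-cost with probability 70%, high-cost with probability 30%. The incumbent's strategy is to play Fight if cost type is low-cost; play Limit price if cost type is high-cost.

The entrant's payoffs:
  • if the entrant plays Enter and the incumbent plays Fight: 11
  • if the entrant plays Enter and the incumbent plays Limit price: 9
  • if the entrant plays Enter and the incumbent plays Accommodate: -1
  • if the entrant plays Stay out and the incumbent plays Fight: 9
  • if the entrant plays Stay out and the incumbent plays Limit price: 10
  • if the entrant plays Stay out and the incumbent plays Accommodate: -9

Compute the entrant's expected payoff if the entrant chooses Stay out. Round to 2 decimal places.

E[Stay out] = 0.7·9 + 0.3·10 = 6.3 + 3 = 9.3

9.30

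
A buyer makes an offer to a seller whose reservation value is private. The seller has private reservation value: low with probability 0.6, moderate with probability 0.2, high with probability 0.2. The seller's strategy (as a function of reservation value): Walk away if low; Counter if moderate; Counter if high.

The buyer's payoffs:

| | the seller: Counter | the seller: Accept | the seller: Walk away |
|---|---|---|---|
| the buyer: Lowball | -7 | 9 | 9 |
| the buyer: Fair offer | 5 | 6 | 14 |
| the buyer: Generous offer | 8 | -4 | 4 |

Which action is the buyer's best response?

Compute the buyer's expected payoff for each action, taking the expectation over the seller's type.
E[Lowball] = 0.6·(9) + 0.2·(-7) + 0.2·(-7) = 2.6
E[Fair offer] = 0.6·(14) + 0.2·(5) + 0.2·(5) = 10.4
E[Generous offer] = 0.6·(4) + 0.2·(8) + 0.2·(8) = 5.6
Best response: Fair offer (10.4 is the largest).

Fair offer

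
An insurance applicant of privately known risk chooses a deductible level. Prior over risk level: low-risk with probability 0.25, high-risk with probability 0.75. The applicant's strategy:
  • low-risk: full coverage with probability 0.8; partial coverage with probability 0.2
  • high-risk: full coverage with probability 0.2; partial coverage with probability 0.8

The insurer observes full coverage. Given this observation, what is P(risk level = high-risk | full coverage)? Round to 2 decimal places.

0.43

P(full coverage) = 0.25·0.8 + 0.75·0.2 = 0.35
P(high-risk | full coverage) = (0.75·0.2) / 0.35 = 0.15 / 0.35 = 0.428571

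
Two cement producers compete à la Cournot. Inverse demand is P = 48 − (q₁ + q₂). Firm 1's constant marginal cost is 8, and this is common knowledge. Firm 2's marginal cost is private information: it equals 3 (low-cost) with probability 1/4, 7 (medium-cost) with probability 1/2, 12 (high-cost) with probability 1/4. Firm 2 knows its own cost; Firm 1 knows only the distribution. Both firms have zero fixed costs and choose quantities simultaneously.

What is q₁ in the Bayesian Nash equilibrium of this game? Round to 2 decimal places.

13.08

Type-c best response for Firm 2: q₂(c) = (48 − c)/2 − q₁/2.
Firm 1 maximizes expected profit; its first-order condition is 48 − 2q₁ − E[q₂] − 8 = 0.
Substituting E[q₂] and solving: E[c₂] = 7.25, so q₁ = (48 − 2·8 + 7.25)/3 = 13.0833.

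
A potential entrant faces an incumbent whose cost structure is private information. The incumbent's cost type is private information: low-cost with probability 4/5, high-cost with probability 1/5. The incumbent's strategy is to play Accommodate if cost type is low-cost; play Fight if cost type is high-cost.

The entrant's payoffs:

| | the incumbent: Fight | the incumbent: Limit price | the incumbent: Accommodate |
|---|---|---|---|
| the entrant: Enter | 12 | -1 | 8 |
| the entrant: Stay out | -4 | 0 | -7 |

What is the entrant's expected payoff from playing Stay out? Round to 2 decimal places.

E[Stay out] = 4/5·(-7) + 1/5·(-4) = (-28/5) + (-4/5) = -32/5

-6.40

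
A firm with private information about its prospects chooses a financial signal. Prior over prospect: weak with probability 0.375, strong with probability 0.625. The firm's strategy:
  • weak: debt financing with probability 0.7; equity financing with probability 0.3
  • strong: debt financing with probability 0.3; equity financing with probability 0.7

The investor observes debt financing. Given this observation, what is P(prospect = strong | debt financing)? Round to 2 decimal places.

0.42

Apply Bayes' rule using the sender's strategy as the likelihood.
P(debt financing) = 0.375·0.7 + 0.625·0.3 = 0.45
P(strong | debt financing) = (0.625·0.3) / 0.45 = 0.1875 / 0.45 = 0.416667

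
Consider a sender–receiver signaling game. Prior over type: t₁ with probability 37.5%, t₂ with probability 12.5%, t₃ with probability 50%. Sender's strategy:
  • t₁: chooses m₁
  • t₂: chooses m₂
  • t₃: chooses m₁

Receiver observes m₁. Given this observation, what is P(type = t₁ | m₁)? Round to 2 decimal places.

0.43

P(m₁) = 0.375·1 + 0.125·0 + 0.5·1 = 0.875
P(t₁ | m₁) = (0.375·1) / 0.875 = 0.375 / 0.875 = 0.428571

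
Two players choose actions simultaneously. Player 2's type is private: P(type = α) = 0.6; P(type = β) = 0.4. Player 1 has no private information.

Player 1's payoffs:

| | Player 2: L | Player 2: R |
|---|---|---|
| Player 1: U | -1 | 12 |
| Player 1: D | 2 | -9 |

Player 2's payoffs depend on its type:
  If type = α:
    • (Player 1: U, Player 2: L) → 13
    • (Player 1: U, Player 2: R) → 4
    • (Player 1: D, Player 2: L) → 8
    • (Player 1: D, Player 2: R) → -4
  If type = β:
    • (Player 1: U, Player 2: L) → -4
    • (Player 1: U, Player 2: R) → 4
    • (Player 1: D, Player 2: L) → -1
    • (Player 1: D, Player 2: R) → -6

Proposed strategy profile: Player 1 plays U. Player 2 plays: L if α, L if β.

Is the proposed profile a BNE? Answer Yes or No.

A profile is a BNE iff every type of every player is best-responding given beliefs about the other side.
Player 1 plays U: E[U] = 0.6·(-1) + 0.4·(-1) = -1; E[D] = 2. Not best-responding. ✗
Player 2 (type α), facing U: L gives 13, R gives 4. Proposed L is best. ✓
Player 2 (type β), facing U: L gives -4, R gives 4. Proposed L is not best — profitable deviation exists. ✗

No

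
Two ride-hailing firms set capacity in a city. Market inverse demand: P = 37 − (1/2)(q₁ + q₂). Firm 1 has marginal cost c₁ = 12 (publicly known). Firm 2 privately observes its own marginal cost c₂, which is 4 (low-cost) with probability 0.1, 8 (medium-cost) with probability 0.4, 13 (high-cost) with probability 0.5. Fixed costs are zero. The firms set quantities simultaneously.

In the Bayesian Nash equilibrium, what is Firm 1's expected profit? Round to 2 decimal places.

Firm 2 with cost c maximizes (37 − (1/2)(q₁+q₂) − c)·q₂, giving q₂(c) = (37 − c − (1/2)q₁).
E[c₂] = 0.1·4 + 0.4·8 + 0.5·13 = 10.1
Firm 1's FOC against E[q₂] yields q₁ = (37 − 2·12 + E[c₂])/(3/2) = (37 − 24 + 10.1)/(3/2) = 15.4.
E[P] = 37 − (1/2)·(q₁ + E[q₂]) = 19.7; Firm 1's expected profit = (E[P] − 12)·q₁ = (19.7 − 12)·15.4 = 118.58.

118.58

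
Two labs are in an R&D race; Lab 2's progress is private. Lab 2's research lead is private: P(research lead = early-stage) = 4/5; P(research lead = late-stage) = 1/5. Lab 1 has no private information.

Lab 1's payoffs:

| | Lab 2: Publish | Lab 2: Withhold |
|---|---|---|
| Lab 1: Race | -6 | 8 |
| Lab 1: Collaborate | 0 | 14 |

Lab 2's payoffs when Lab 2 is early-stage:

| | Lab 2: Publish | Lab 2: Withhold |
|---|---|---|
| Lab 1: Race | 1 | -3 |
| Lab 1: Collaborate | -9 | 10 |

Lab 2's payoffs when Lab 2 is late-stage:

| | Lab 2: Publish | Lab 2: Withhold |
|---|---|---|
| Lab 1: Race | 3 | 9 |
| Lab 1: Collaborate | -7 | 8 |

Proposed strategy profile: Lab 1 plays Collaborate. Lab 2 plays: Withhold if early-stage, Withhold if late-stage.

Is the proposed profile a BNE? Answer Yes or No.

Yes

Lab 1 plays Collaborate: E[Collaborate] = 4/5·(14) + 1/5·(14) = 14; E[Race] = 8. Best-responding. ✓
Lab 2 (research lead early-stage), facing Collaborate: Publish gives -9, Withhold gives 10. Proposed Withhold is best. ✓
Lab 2 (research lead late-stage), facing Collaborate: Publish gives -7, Withhold gives 8. Proposed Withhold is best. ✓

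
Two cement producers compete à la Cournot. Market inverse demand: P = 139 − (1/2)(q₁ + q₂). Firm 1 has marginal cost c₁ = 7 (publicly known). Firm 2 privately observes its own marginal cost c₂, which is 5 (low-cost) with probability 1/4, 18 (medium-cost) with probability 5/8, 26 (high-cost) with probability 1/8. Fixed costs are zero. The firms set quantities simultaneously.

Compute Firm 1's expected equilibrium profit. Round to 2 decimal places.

4402.35

Each type of Firm 2 best-responds to q₁; Firm 1 best-responds to the expected q₂ over Firm 2's types.
Firm 2 with cost c maximizes (139 − (1/2)(q₁+q₂) − c)·q₂, giving q₂(c) = (139 − c − (1/2)q₁).
E[c₂] = 1/4·5 + 5/8·18 + 1/8·26 = 15.75
Firm 1's FOC against E[q₂] yields q₁ = (139 − 2·7 + E[c₂])/(3/2) = (139 − 14 + 15.75)/(3/2) = 93.8333.
E[P] = 139 − (1/2)·(q₁ + E[q₂]) = 53.9167; Firm 1's expected profit = (E[P] − 7)·q₁ = (53.9167 − 7)·93.8333 = 4402.35.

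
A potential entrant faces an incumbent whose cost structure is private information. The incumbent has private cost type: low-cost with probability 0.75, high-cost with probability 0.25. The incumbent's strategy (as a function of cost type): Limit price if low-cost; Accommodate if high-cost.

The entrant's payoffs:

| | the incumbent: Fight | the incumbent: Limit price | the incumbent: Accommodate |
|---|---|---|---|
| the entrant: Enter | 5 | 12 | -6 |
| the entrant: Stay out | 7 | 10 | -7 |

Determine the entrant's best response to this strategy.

E[Enter] = 0.75·(12) + 0.25·(-6) = 7.5
E[Stay out] = 0.75·(10) + 0.25·(-7) = 5.75
Best response: Enter (7.5 is the largest).

Enter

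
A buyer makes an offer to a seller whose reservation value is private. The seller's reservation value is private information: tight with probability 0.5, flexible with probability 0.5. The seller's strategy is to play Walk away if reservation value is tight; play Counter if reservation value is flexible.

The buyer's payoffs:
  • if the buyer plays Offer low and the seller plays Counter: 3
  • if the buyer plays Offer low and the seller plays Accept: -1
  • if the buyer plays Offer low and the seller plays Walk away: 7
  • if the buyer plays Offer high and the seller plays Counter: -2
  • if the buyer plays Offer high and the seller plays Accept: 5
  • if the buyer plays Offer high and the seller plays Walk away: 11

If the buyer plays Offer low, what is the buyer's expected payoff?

5

E[Offer low] = 0.5·7 + 0.5·3 = 3.5 + 1.5 = 5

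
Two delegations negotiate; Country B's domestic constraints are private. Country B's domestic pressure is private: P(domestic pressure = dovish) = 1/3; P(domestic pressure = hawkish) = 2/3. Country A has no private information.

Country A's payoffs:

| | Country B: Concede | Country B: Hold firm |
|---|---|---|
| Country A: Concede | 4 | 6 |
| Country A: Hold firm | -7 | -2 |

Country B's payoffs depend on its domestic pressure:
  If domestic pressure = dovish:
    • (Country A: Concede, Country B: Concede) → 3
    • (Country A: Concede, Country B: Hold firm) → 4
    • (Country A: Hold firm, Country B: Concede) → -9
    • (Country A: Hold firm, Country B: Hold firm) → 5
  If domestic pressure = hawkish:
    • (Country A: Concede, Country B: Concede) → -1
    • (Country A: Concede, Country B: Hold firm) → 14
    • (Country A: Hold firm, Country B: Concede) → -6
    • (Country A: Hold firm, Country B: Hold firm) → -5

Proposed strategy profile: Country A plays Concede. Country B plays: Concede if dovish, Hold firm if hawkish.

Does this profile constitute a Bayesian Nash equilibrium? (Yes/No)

Country A plays Concede: E[Concede] = 1/3·(4) + 2/3·(6) = 16/3; E[Hold firm] = -11/3. Best-responding. ✓
Country B (domestic pressure dovish), facing Concede: Concede gives 3, Hold firm gives 4. Proposed Concede is not best — profitable deviation exists. ✗
Country B (domestic pressure hawkish), facing Concede: Concede gives -1, Hold firm gives 14. Proposed Hold firm is best. ✓

No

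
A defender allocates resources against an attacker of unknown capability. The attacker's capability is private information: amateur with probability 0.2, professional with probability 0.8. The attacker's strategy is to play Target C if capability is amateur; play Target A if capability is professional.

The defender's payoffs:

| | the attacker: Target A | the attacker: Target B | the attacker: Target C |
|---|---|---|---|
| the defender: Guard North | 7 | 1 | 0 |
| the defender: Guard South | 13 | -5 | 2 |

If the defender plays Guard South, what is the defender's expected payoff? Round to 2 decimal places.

10.80

E[Guard South] = 0.2·2 + 0.8·13 = 0.4 + 10.4 = 10.8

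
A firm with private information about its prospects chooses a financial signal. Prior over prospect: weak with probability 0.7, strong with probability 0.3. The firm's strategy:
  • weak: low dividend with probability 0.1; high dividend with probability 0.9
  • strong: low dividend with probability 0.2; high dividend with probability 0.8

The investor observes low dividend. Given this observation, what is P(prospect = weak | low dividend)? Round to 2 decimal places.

0.54

P(low dividend) = 0.7·0.1 + 0.3·0.2 = 0.13
P(weak | low dividend) = (0.7·0.1) / 0.13 = 0.07 / 0.13 = 0.538462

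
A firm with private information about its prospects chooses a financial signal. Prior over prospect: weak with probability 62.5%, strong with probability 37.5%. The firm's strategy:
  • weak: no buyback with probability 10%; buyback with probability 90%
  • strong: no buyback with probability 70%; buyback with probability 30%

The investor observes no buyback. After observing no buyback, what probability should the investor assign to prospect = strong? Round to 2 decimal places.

0.81

P(no buyback) = 0.625·0.1 + 0.375·0.7 = 0.325
P(strong | no buyback) = (0.375·0.7) / 0.325 = 0.2625 / 0.325 = 0.807692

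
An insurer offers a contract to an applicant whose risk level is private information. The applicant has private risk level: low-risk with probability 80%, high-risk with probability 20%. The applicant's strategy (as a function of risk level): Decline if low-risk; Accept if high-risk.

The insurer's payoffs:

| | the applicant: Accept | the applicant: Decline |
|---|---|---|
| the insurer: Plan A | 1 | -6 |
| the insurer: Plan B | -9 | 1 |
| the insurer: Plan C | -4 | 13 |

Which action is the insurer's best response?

Plan C

E[Plan A] = 0.8·(-6) + 0.2·(1) = -4.6
E[Plan B] = 0.8·(1) + 0.2·(-9) = -1
E[Plan C] = 0.8·(13) + 0.2·(-4) = 9.6
Best response: Plan C (9.6 is the largest).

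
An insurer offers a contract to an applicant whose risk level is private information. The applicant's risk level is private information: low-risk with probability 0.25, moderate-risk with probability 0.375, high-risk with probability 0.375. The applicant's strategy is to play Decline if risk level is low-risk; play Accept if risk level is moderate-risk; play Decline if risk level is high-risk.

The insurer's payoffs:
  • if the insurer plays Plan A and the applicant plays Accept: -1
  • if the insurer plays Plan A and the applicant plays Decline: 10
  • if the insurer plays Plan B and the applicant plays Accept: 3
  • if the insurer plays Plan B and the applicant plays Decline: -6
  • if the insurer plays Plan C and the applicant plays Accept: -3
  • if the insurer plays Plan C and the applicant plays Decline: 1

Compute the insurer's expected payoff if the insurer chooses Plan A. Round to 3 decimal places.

5.875

E[Plan A] = 0.25·10 + 0.375·(-1) + 0.375·10 = 2.5 + (-0.375) + 3.75 = 5.875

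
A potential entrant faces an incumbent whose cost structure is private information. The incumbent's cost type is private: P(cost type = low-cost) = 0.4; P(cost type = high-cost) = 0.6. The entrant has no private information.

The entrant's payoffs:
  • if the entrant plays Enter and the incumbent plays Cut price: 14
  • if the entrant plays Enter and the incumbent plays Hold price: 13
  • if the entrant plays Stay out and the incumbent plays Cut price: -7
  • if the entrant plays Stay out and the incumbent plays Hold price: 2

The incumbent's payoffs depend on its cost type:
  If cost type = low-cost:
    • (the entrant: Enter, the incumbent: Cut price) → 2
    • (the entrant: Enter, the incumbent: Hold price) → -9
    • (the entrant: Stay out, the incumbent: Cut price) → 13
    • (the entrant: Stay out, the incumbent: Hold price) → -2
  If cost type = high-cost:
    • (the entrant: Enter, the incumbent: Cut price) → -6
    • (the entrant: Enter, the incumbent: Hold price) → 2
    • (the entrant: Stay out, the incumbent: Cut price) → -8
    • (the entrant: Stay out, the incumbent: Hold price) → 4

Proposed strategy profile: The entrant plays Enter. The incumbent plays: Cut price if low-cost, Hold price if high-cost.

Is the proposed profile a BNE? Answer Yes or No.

Yes

The entrant plays Enter: E[Enter] = 0.4·(14) + 0.6·(13) = 13.4; E[Stay out] = -1.6. Best-responding. ✓
The incumbent (cost type low-cost), facing Enter: Cut price gives 2, Hold price gives -9. Proposed Cut price is best. ✓
The incumbent (cost type high-cost), facing Enter: Cut price gives -6, Hold price gives 2. Proposed Hold price is best. ✓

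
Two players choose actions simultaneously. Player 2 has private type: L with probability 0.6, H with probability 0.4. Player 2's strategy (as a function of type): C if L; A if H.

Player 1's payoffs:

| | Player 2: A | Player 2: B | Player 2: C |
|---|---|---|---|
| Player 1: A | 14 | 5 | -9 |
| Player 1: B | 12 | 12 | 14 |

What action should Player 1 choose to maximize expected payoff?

B

E[A] = 0.6·(-9) + 0.4·(14) = 0.2
E[B] = 0.6·(14) + 0.4·(12) = 13.2
Best response: B (13.2 is the largest).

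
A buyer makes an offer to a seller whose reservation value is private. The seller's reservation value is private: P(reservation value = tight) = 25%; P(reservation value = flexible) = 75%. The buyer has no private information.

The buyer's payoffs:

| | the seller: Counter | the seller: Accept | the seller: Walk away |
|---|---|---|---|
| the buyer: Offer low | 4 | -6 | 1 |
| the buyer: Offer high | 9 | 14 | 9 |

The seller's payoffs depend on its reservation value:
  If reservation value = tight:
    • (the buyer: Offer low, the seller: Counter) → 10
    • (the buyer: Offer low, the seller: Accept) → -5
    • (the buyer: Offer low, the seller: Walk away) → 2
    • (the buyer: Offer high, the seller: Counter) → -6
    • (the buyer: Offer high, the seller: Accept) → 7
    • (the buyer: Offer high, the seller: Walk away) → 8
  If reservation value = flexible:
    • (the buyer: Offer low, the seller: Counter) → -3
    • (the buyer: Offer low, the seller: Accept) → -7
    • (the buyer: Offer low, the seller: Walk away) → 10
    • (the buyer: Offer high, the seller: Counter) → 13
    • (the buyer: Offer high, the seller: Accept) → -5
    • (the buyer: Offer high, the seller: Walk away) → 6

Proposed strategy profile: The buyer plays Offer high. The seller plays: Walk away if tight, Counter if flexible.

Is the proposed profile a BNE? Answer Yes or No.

The buyer plays Offer high: E[Offer high] = 0.25·(9) + 0.75·(9) = 9; E[Offer low] = 3.25. Best-responding. ✓
The seller (reservation value tight), facing Offer high: Counter gives -6, Accept gives 7, Walk away gives 8. Proposed Walk away is best. ✓
The seller (reservation value flexible), facing Offer high: Counter gives 13, Accept gives -5, Walk away gives 6. Proposed Counter is best. ✓

Yes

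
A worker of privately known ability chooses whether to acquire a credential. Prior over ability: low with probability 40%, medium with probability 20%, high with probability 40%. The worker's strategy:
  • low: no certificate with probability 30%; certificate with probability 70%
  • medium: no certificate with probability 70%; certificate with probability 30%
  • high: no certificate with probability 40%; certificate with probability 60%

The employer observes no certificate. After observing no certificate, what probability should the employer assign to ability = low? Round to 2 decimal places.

P(no certificate) = 0.4·0.3 + 0.2·0.7 + 0.4·0.4 = 0.42
P(low | no certificate) = (0.4·0.3) / 0.42 = 0.12 / 0.42 = 0.285714

0.29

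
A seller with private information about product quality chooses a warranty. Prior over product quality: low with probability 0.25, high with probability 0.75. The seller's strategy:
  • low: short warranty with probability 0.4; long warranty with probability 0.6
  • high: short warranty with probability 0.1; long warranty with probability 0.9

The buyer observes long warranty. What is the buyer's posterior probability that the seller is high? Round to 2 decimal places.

0.82

Apply Bayes' rule using the sender's strategy as the likelihood.
P(long warranty) = 0.25·0.6 + 0.75·0.9 = 0.825
P(high | long warranty) = (0.75·0.9) / 0.825 = 0.675 / 0.825 = 0.818182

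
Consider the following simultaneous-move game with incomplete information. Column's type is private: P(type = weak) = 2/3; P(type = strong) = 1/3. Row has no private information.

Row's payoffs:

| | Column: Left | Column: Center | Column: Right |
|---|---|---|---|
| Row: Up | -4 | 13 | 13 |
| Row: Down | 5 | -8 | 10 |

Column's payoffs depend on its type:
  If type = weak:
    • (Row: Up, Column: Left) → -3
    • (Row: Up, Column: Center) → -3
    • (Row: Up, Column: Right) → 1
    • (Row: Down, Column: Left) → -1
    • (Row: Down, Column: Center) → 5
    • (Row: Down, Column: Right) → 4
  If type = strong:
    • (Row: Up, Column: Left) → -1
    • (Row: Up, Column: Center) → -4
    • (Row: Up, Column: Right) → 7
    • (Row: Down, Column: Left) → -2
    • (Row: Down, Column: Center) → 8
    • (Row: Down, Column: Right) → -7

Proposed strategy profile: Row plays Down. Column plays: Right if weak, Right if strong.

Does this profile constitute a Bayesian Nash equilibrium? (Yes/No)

No

Row plays Down: E[Down] = 2/3·(10) + 1/3·(10) = 10; E[Up] = 13. Not best-responding. ✗
Column (type weak), facing Down: Left gives -1, Center gives 5, Right gives 4. Proposed Right is not best — profitable deviation exists. ✗
Column (type strong), facing Down: Left gives -2, Center gives 8, Right gives -7. Proposed Right is not best — profitable deviation exists. ✗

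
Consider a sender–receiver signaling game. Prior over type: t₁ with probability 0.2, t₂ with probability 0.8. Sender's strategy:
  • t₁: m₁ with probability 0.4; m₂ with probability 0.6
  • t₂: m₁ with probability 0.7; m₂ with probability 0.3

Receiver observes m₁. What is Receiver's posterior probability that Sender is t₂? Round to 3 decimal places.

Apply Bayes' rule using the sender's strategy as the likelihood.
P(m₁) = 0.2·0.4 + 0.8·0.7 = 0.64
P(t₂ | m₁) = (0.8·0.7) / 0.64 = 0.56 / 0.64 = 0.875

0.875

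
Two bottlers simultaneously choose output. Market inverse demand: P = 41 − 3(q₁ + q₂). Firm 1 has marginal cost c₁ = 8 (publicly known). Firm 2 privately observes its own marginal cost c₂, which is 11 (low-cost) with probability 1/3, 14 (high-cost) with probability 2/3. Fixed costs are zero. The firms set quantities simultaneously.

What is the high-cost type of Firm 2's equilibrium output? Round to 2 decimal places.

2.39

Firm 2 with cost c maximizes (41 − 3(q₁+q₂) − c)·q₂, giving q₂(c) = (41 − c − 3q₁)/6.
E[c₂] = 1/3·11 + 2/3·14 = 13
Firm 1's FOC against E[q₂] yields q₁ = (41 − 2·8 + E[c₂])/9 = (41 − 16 + 13)/9 = 4.22222.
q₂(high-cost) = (41 − 14 − 3·4.22222)/6 = 2.38889.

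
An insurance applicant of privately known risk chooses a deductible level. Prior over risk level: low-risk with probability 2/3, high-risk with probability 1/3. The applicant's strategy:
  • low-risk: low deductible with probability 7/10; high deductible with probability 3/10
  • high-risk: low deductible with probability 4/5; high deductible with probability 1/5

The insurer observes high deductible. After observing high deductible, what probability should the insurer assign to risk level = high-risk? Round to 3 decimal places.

0.250

Apply Bayes' rule using the sender's strategy as the likelihood.
P(high deductible) = (2/3)·(3/10) + (1/3)·(1/5) = 4/15
P(high-risk | high deductible) = ((1/3)·(1/5)) / (4/15) = (1/15) / (4/15) = 1/4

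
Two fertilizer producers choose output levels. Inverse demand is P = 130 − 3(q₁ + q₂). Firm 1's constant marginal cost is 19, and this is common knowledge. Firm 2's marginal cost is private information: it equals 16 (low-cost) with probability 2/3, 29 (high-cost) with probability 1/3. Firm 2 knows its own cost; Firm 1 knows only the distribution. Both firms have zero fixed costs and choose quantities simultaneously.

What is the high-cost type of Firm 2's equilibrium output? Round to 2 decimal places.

Firm 2 with cost c maximizes (130 − 3(q₁+q₂) − c)·q₂, giving q₂(c) = (130 − c − 3q₁)/6.
E[c₂] = 2/3·16 + 1/3·29 = 20.3333
Firm 1's FOC against E[q₂] yields q₁ = (130 − 2·19 + E[c₂])/9 = (130 − 38 + 20.3333)/9 = 12.4815.
q₂(high-cost) = (130 − 29 − 3·12.4815)/6 = 10.5926.

10.59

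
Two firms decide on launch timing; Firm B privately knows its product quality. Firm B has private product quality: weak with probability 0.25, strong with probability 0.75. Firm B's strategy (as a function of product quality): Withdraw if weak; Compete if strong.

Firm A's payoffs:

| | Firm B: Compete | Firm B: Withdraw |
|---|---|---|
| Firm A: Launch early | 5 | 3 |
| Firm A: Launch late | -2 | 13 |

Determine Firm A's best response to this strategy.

Compute Firm A's expected payoff for each action, taking the expectation over Firm B's type.
E[Launch early] = 0.25·(3) + 0.75·(5) = 4.5
E[Launch late] = 0.25·(13) + 0.75·(-2) = 1.75
Best response: Launch early (4.5 is the largest).

Launch early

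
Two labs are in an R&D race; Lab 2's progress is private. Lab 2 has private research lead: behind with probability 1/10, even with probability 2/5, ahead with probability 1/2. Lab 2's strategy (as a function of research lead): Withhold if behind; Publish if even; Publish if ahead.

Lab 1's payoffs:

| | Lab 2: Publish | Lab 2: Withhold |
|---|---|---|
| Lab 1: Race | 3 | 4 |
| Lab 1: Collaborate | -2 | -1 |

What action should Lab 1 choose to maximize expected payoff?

Compute Lab 1's expected payoff for each action, taking the expectation over Lab 2's type.
E[Race] = 1/10·(4) + 2/5·(3) + 1/2·(3) = 31/10
E[Collaborate] = 1/10·(-1) + 2/5·(-2) + 1/2·(-2) = -19/10
Best response: Race (31/10 is the largest).

Race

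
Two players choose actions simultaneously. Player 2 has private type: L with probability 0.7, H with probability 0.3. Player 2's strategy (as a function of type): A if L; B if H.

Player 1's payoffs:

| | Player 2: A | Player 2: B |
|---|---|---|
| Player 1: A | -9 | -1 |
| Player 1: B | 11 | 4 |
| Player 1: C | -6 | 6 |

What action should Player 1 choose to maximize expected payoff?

Compute Player 1's expected payoff for each action, taking the expectation over Player 2's type.
E[A] = 0.7·(-9) + 0.3·(-1) = -6.6
E[B] = 0.7·(11) + 0.3·(4) = 8.9
E[C] = 0.7·(-6) + 0.3·(6) = -2.4
Best response: B (8.9 is the largest).

B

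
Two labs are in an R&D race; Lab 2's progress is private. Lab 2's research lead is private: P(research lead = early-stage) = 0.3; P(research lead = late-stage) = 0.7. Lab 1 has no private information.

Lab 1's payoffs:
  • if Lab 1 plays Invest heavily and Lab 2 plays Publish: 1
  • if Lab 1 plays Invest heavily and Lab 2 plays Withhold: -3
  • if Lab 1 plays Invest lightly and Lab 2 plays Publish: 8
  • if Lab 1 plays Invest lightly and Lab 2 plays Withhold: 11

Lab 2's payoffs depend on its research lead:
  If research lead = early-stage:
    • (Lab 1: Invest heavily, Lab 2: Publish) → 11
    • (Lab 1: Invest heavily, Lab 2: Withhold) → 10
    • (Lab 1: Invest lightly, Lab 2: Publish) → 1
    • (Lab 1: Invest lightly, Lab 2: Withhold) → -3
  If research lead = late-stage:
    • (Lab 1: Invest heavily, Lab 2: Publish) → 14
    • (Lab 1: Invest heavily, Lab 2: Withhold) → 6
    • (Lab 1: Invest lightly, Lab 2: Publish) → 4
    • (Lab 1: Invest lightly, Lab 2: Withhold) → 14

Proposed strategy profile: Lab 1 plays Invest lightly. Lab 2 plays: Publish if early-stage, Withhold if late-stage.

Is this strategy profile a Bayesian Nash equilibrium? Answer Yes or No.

Yes

Lab 1 plays Invest lightly: E[Invest lightly] = 0.3·(8) + 0.7·(11) = 10.1; E[Invest heavily] = -1.8. Best-responding. ✓
Lab 2 (research lead early-stage), facing Invest lightly: Publish gives 1, Withhold gives -3. Proposed Publish is best. ✓
Lab 2 (research lead late-stage), facing Invest lightly: Publish gives 4, Withhold gives 14. Proposed Withhold is best. ✓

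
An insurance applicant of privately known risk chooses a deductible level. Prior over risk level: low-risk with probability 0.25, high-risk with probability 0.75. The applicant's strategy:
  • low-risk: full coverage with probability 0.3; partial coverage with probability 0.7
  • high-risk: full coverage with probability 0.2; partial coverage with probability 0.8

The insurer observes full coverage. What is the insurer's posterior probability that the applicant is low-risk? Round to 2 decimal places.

P(full coverage) = 0.25·0.3 + 0.75·0.2 = 0.225
P(low-risk | full coverage) = (0.25·0.3) / 0.225 = 0.075 / 0.225 = 0.333333

0.33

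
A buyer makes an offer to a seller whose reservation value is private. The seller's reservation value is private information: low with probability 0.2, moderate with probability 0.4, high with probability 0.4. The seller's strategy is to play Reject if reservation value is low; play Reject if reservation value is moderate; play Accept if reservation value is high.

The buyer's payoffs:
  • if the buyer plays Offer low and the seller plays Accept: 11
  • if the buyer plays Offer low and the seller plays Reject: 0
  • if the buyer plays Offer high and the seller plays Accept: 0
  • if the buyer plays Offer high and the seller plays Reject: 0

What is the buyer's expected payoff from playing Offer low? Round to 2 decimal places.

4.40

E[Offer low] = 0.2·0 + 0.4·0 + 0.4·11 = 0 + 0 + 4.4 = 4.4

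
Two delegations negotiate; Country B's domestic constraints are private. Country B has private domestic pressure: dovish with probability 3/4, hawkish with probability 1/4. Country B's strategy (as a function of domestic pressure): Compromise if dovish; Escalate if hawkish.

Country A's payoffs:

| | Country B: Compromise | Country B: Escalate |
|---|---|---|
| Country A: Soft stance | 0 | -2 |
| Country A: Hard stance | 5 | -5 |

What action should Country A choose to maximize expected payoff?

Hard stance

E[Soft stance] = 3/4·(0) + 1/4·(-2) = -1/2
E[Hard stance] = 3/4·(5) + 1/4·(-5) = 5/2
Best response: Hard stance (5/2 is the largest).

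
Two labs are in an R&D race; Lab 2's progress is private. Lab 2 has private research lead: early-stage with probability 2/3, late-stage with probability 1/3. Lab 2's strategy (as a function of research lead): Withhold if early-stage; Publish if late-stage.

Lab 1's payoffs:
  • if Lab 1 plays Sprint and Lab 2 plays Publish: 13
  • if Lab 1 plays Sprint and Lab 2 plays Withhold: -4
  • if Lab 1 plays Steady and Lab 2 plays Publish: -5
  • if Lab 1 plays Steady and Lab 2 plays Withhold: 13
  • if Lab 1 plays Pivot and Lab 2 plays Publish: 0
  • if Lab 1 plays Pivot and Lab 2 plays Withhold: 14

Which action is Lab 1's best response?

Compute Lab 1's expected payoff for each action, taking the expectation over Lab 2's type.
E[Sprint] = 2/3·(-4) + 1/3·(13) = 5/3
E[Steady] = 2/3·(13) + 1/3·(-5) = 7
E[Pivot] = 2/3·(14) + 1/3·(0) = 28/3
Best response: Pivot (28/3 is the largest).

Pivot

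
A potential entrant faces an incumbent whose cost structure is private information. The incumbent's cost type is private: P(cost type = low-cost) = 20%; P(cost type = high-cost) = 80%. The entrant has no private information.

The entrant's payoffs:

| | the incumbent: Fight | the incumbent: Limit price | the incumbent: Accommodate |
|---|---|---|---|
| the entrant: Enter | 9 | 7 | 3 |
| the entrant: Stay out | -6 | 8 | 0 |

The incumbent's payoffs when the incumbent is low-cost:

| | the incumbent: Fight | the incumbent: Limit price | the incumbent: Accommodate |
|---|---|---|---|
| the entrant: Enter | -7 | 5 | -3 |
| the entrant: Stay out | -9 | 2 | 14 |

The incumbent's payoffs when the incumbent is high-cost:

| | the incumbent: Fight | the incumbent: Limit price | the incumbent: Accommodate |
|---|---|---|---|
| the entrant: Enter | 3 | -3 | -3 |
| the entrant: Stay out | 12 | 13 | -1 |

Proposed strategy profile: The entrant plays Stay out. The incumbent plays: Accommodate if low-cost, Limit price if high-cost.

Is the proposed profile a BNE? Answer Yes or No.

A profile is a BNE iff every type of every player is best-responding given beliefs about the other side.
The entrant plays Stay out: E[Stay out] = 0.2·(0) + 0.8·(8) = 6.4; E[Enter] = 6.2. Best-responding. ✓
The incumbent (cost type low-cost), facing Stay out: Fight gives -9, Limit price gives 2, Accommodate gives 14. Proposed Accommodate is best. ✓
The incumbent (cost type high-cost), facing Stay out: Fight gives 12, Limit price gives 13, Accommodate gives -1. Proposed Limit price is best. ✓

Yes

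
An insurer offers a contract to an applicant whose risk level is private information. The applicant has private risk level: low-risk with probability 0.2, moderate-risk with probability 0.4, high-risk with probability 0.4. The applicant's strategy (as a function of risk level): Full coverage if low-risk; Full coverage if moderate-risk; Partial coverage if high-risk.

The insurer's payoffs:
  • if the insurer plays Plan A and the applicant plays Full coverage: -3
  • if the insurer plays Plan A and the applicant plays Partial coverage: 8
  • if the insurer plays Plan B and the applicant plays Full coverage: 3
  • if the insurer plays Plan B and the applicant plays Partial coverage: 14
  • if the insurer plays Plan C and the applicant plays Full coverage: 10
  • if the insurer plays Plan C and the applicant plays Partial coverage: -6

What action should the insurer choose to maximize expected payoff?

Plan B

E[Plan A] = 0.2·(-3) + 0.4·(-3) + 0.4·(8) = 1.4
E[Plan B] = 0.2·(3) + 0.4·(3) + 0.4·(14) = 7.4
E[Plan C] = 0.2·(10) + 0.4·(10) + 0.4·(-6) = 3.6
Best response: Plan B (7.4 is the largest).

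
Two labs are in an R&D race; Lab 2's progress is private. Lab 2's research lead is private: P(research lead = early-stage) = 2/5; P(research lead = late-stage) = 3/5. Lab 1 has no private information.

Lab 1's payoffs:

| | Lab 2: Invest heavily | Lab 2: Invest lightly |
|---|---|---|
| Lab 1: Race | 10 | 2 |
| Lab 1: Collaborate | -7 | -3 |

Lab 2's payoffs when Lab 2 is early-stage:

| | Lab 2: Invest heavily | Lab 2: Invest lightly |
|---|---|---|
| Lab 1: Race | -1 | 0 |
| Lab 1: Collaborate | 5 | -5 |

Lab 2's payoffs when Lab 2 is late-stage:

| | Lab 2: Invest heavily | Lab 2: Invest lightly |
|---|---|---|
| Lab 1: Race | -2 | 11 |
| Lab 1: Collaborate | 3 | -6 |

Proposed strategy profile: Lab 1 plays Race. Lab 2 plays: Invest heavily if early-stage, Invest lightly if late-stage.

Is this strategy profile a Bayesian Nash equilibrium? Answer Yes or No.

Lab 1 plays Race: E[Race] = 2/5·(10) + 3/5·(2) = 26/5; E[Collaborate] = -23/5. Best-responding. ✓
Lab 2 (research lead early-stage), facing Race: Invest heavily gives -1, Invest lightly gives 0. Proposed Invest heavily is not best — profitable deviation exists. ✗
Lab 2 (research lead late-stage), facing Race: Invest heavily gives -2, Invest lightly gives 11. Proposed Invest lightly is best. ✓

No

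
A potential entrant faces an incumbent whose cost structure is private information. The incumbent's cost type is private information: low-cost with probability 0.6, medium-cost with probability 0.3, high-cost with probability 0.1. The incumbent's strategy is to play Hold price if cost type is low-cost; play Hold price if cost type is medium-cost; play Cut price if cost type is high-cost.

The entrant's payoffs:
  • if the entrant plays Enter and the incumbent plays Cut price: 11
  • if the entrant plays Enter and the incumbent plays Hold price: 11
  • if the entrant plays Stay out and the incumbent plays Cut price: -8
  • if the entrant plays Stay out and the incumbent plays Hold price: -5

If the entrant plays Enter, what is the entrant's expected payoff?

Take the expectation over the incumbent's cost type, weighting each type's action by its prior probability.
E[Enter] = 0.6·11 + 0.3·11 + 0.1·11 = 6.6 + 3.3 + 1.1 = 11

11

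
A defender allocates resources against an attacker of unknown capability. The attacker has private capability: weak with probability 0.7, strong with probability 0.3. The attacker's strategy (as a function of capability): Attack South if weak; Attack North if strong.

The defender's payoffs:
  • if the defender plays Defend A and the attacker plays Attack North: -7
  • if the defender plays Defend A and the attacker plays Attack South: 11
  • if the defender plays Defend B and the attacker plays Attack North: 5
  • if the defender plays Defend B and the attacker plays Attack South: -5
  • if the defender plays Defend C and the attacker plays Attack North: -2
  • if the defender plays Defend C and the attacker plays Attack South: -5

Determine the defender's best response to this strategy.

E[Defend A] = 0.7·(11) + 0.3·(-7) = 5.6
E[Defend B] = 0.7·(-5) + 0.3·(5) = -2
E[Defend C] = 0.7·(-5) + 0.3·(-2) = -4.1
Best response: Defend A (5.6 is the largest).

Defend A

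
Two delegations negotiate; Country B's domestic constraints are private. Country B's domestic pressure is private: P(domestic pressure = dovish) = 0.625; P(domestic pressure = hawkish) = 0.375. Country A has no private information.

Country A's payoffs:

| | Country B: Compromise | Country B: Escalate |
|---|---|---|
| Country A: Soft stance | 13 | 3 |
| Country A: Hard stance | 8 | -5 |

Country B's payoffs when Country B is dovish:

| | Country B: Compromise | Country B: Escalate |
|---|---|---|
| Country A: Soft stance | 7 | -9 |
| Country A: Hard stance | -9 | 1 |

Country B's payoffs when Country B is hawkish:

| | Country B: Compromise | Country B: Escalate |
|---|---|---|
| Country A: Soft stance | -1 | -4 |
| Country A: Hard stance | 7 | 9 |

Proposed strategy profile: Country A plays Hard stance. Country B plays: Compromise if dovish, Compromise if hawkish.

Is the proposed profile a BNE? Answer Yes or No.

No

Country A plays Hard stance: E[Hard stance] = 0.625·(8) + 0.375·(8) = 8; E[Soft stance] = 13. Not best-responding. ✗
Country B (domestic pressure dovish), facing Hard stance: Compromise gives -9, Escalate gives 1. Proposed Compromise is not best — profitable deviation exists. ✗
Country B (domestic pressure hawkish), facing Hard stance: Compromise gives 7, Escalate gives 9. Proposed Compromise is not best — profitable deviation exists. ✗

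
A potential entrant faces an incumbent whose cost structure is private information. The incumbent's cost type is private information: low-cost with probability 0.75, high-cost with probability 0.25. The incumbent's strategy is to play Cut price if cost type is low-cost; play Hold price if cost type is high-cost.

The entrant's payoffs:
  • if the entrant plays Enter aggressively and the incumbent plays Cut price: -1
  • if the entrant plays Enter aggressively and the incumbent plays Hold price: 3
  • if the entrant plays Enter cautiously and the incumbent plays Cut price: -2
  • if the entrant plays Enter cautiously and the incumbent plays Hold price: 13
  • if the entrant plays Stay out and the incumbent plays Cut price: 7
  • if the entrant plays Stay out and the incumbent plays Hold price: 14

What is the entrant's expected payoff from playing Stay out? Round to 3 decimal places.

8.750

Take the expectation over the incumbent's cost type, weighting each type's action by its prior probability.
E[Stay out] = 0.75·7 + 0.25·14 = 5.25 + 3.5 = 8.75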